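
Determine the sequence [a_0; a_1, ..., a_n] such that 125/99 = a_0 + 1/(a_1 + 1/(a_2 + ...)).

Run the Euclidean algorithm on 125 and 99; the successive quotients are the partial quotients a_0, a_1, ... (each step inverts the fractional part left over by the previous one):
  125 = 1*99 + 26, so a_0 = 1.
  99 = 3*26 + 21, so a_1 = 3.
  26 = 1*21 + 5, so a_2 = 1.
  21 = 4*5 + 1, so a_3 = 4.
  5 = 5*1 + 0, so a_4 = 5.
The remainder reaches 0 after 5 divisions, so the expansion has 5 partial quotients, read off in order.

[1; 3, 1, 4, 5]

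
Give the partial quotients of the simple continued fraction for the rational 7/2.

Run the Euclidean algorithm on 7 and 2; the successive quotients are the partial quotients a_0, a_1, ... (each step inverts the fractional part left over by the previous one):
  7 = 3*2 + 1, so a_0 = 3.
  2 = 2*1 + 0, so a_1 = 2.
The remainder reaches 0 after 2 divisions, so the expansion has 2 partial quotients, read off in order.

[3; 2]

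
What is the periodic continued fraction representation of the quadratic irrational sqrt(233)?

Write x_i = (sqrt(233) + m_i)/d_i with (m_0, d_0) = (0, 1). a_0 = floor(sqrt(233)) = 15, since 15^2 = 225 <= 233 < 256 = 16^2.
Iterate m_{i+1} = d_i*a_i - m_i, d_{i+1} = (233 - m_{i+1}^2)/d_i, a_{i+1} = floor((a_0 + m_{i+1})/d_{i+1}):
  m_1 = 1*15 - 0 = 15, d_1 = (233 - 15^2)/1 = 8/1 = 8, a_1 = floor((15 + 15)/8) = 3.
  m_2 = 8*3 - 15 = 9, d_2 = (233 - 9^2)/8 = 152/8 = 19, a_2 = floor((15 + 9)/19) = 1.
  m_3 = 19*1 - 9 = 10, d_3 = (233 - 10^2)/19 = 133/19 = 7, a_3 = floor((15 + 10)/7) = 3.
  m_4 = 7*3 - 10 = 11, d_4 = (233 - 11^2)/7 = 112/7 = 16, a_4 = floor((15 + 11)/16) = 1.
  m_5 = 16*1 - 11 = 5, d_5 = (233 - 5^2)/16 = 208/16 = 13, a_5 = floor((15 + 5)/13) = 1.
  m_6 = 13*1 - 5 = 8, d_6 = (233 - 8^2)/13 = 169/13 = 13, a_6 = floor((15 + 8)/13) = 1.
  m_7 = 13*1 - 8 = 5, d_7 = (233 - 5^2)/13 = 208/13 = 16, a_7 = floor((15 + 5)/16) = 1.
  m_8 = 16*1 - 5 = 11, d_8 = (233 - 11^2)/16 = 112/16 = 7, a_8 = floor((15 + 11)/7) = 3.
  m_9 = 7*3 - 11 = 10, d_9 = (233 - 10^2)/7 = 133/7 = 19, a_9 = floor((15 + 10)/19) = 1.
  m_10 = 19*1 - 10 = 9, d_10 = (233 - 9^2)/19 = 152/19 = 8, a_10 = floor((15 + 9)/8) = 3.
  m_11 = 8*3 - 9 = 15, d_11 = (233 - 15^2)/8 = 8/8 = 1, a_11 = floor((15 + 15)/1) = 30.
  m_12 = 1*30 - 15 = 15, d_12 = (233 - 15^2)/1 = 8/1 = 8: (m_12, d_12) = (m_1, d_1) = (15, 8), so from here the quotients repeat a_1, ..., a_11; the period length is 11.
Hence the expansion of sqrt(233) is a_0 = 15 followed by the repeating block 3, 1, 3, 1, 1, 1, 1, 3, 1, 3, 30 (period 11).

[15; (3, 1, 3, 1, 1, 1, 1, 3, 1, 3, 30)]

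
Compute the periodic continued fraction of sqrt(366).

[19; (7, 1, 1, 1, 2, 12, 2, 1, 1, 1, 7, 38)]

Write x_i = (sqrt(366) + m_i)/d_i with (m_0, d_0) = (0, 1). a_0 = floor(sqrt(366)) = 19, since 19^2 = 361 <= 366 < 400 = 20^2.
Iterate m_{i+1} = d_i*a_i - m_i, d_{i+1} = (366 - m_{i+1}^2)/d_i, a_{i+1} = floor((a_0 + m_{i+1})/d_{i+1}):
  m_1 = 1*19 - 0 = 19, d_1 = (366 - 19^2)/1 = 5/1 = 5, a_1 = floor((19 + 19)/5) = 7.
  m_2 = 5*7 - 19 = 16, d_2 = (366 - 16^2)/5 = 110/5 = 22, a_2 = floor((19 + 16)/22) = 1.
  m_3 = 22*1 - 16 = 6, d_3 = (366 - 6^2)/22 = 330/22 = 15, a_3 = floor((19 + 6)/15) = 1.
  m_4 = 15*1 - 6 = 9, d_4 = (366 - 9^2)/15 = 285/15 = 19, a_4 = floor((19 + 9)/19) = 1.
  m_5 = 19*1 - 9 = 10, d_5 = (366 - 10^2)/19 = 266/19 = 14, a_5 = floor((19 + 10)/14) = 2.
  m_6 = 14*2 - 10 = 18, d_6 = (366 - 18^2)/14 = 42/14 = 3, a_6 = floor((19 + 18)/3) = 12.
  m_7 = 3*12 - 18 = 18, d_7 = (366 - 18^2)/3 = 42/3 = 14, a_7 = floor((19 + 18)/14) = 2.
  m_8 = 14*2 - 18 = 10, d_8 = (366 - 10^2)/14 = 266/14 = 19, a_8 = floor((19 + 10)/19) = 1.
  m_9 = 19*1 - 10 = 9, d_9 = (366 - 9^2)/19 = 285/19 = 15, a_9 = floor((19 + 9)/15) = 1.
  m_10 = 15*1 - 9 = 6, d_10 = (366 - 6^2)/15 = 330/15 = 22, a_10 = floor((19 + 6)/22) = 1.
  m_11 = 22*1 - 6 = 16, d_11 = (366 - 16^2)/22 = 110/22 = 5, a_11 = floor((19 + 16)/5) = 7.
  m_12 = 5*7 - 16 = 19, d_12 = (366 - 19^2)/5 = 5/5 = 1, a_12 = floor((19 + 19)/1) = 38.
  m_13 = 1*38 - 19 = 19, d_13 = (366 - 19^2)/1 = 5/1 = 5: (m_13, d_13) = (m_1, d_1) = (19, 5), so from here the quotients repeat a_1, ..., a_12; the period length is 12.
Hence the expansion of sqrt(366) is a_0 = 19 followed by the repeating block 7, 1, 1, 1, 2, 12, 2, 1, 1, 1, 7, 38 (period 12).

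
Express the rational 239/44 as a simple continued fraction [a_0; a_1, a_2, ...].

[5; 2, 3, 6]

Run the Euclidean algorithm on 239 and 44; the successive quotients are the partial quotients a_0, a_1, ... (each step inverts the fractional part left over by the previous one):
  239 = 5*44 + 19, so a_0 = 5.
  44 = 2*19 + 6, so a_1 = 2.
  19 = 3*6 + 1, so a_2 = 3.
  6 = 6*1 + 0, so a_3 = 6.
The remainder reaches 0 after 4 divisions, so the expansion has 4 partial quotients, read off in order.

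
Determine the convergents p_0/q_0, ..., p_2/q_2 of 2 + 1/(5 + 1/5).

2/1, 11/5, 57/26

Using the convergent recurrence p_i = a_i*p_{i-1} + p_{i-2}, q_i = a_i*q_{i-1} + q_{i-2} with p_{-2}=0, p_{-1}=1, q_{-2}=1, q_{-1}=0:
  i=0: a_0=2, p_0 = 2*1 + 0 = 2, q_0 = 2*0 + 1 = 1.
  i=1: a_1=5, p_1 = 5*2 + 1 = 11, q_1 = 5*1 + 0 = 5.
  i=2: a_2=5, p_2 = 5*11 + 2 = 57, q_2 = 5*5 + 1 = 26.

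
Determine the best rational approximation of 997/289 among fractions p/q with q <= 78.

69/20

Expand x = 997/289 as a continued fraction with the Euclidean algorithm:
  997 = 3*289 + 130, so a_0 = 3.
  289 = 2*130 + 29, so a_1 = 2.
  130 = 4*29 + 14, so a_2 = 4.
  29 = 2*14 + 1, so a_3 = 2.
  14 = 14*1 + 0, so a_4 = 14.
so x = [3; 2, 4, 2, 14].
Convergents (p_i = a_i*p_{i-1} + p_{i-2}, q_i = a_i*q_{i-1} + q_{i-2} with p_{-2}=0, p_{-1}=1, q_{-2}=1, q_{-1}=0), until the denominator exceeds 78:
  i=0: a_0=3, p_0 = 3*1 + 0 = 3, q_0 = 3*0 + 1 = 1.
  i=1: a_1=2, p_1 = 2*3 + 1 = 7, q_1 = 2*1 + 0 = 2.
  i=2: a_2=4, p_2 = 4*7 + 3 = 31, q_2 = 4*2 + 1 = 9.
  i=3: a_3=2, p_3 = 2*31 + 7 = 69, q_3 = 2*9 + 2 = 20.
  i=4: a_4=14, p_4 = 14*69 + 31 = 997, q_4 = 14*20 + 9 = 289.
q_4 = 289 > 78, so the last convergent with denominator <= 78 is p_3/q_3 = 69/20.
The closest fraction with denominator <= 78 is either p_3/q_3 or the intermediate fraction (k*p_3 + p_2)/(k*q_3 + q_2) with the largest k >= 1 whose denominator stays <= 78; these approach x as k grows, and every other convergent or intermediate fraction in range is farther away.
Largest k: floor((78 - q_2)/q_3) = floor((78 - 9)/20) = 3.
That gives (3*69 + 31)/(3*20 + 9) = 238/69.
Compare the errors: |x - 69/20| = |997*20 - 69*289|/(289*20) = 1/5780, and |x - 238/69| = |997*69 - 238*289|/(289*69) = 11/19941.
Cross-multiplying, 1*19941 = 19941 < 63580 = 11*5780, so 1/5780 is smaller: the convergent 69/20 is closer to x than 238/69.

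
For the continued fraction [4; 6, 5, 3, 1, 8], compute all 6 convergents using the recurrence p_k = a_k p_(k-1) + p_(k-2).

Using the convergent recurrence p_i = a_i*p_{i-1} + p_{i-2}, q_i = a_i*q_{i-1} + q_{i-2} with p_{-2}=0, p_{-1}=1, q_{-2}=1, q_{-1}=0:
  i=0: a_0=4, p_0 = 4*1 + 0 = 4, q_0 = 4*0 + 1 = 1.
  i=1: a_1=6, p_1 = 6*4 + 1 = 25, q_1 = 6*1 + 0 = 6.
  i=2: a_2=5, p_2 = 5*25 + 4 = 129, q_2 = 5*6 + 1 = 31.
  i=3: a_3=3, p_3 = 3*129 + 25 = 412, q_3 = 3*31 + 6 = 99.
  i=4: a_4=1, p_4 = 1*412 + 129 = 541, q_4 = 1*99 + 31 = 130.
  i=5: a_5=8, p_5 = 8*541 + 412 = 4740, q_5 = 8*130 + 99 = 1139.

4/1, 25/6, 129/31, 412/99, 541/130, 4740/1139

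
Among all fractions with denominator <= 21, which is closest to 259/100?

44/17

Expand x = 259/100 as a continued fraction with the Euclidean algorithm:
  259 = 2*100 + 59, so a_0 = 2.
  100 = 1*59 + 41, so a_1 = 1.
  59 = 1*41 + 18, so a_2 = 1.
  41 = 2*18 + 5, so a_3 = 2.
  18 = 3*5 + 3, so a_4 = 3.
  5 = 1*3 + 2, so a_5 = 1.
  3 = 1*2 + 1, so a_6 = 1.
  2 = 2*1 + 0, so a_7 = 2.
so x = [2; 1, 1, 2, 3, 1, 1, 2].
Convergents (p_i = a_i*p_{i-1} + p_{i-2}, q_i = a_i*q_{i-1} + q_{i-2} with p_{-2}=0, p_{-1}=1, q_{-2}=1, q_{-1}=0), until the denominator exceeds 21:
  i=0: a_0=2, p_0 = 2*1 + 0 = 2, q_0 = 2*0 + 1 = 1.
  i=1: a_1=1, p_1 = 1*2 + 1 = 3, q_1 = 1*1 + 0 = 1.
  i=2: a_2=1, p_2 = 1*3 + 2 = 5, q_2 = 1*1 + 1 = 2.
  i=3: a_3=2, p_3 = 2*5 + 3 = 13, q_3 = 2*2 + 1 = 5.
  i=4: a_4=3, p_4 = 3*13 + 5 = 44, q_4 = 3*5 + 2 = 17.
  i=5: a_5=1, p_5 = 1*44 + 13 = 57, q_5 = 1*17 + 5 = 22.
q_5 = 22 > 21, so the last convergent with denominator <= 21 is p_4/q_4 = 44/17.
The closest fraction with denominator <= 21 is either p_4/q_4 or the intermediate fraction (k*p_4 + p_3)/(k*q_4 + q_3) with the largest k >= 1 whose denominator stays <= 21; these approach x as k grows, and every other convergent or intermediate fraction in range is farther away.
Largest k: floor((21 - q_3)/q_4) = floor((21 - 5)/17) = 0.
Since k = 0, no intermediate fraction beyond p_4/q_4 has denominator <= 21, so the convergent 44/17 is the closest (its error is |259*17 - 44*100|/(100*17) = 3/1700).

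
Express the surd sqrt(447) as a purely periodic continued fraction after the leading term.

Write x_i = (sqrt(447) + m_i)/d_i with (m_0, d_0) = (0, 1). a_0 = floor(sqrt(447)) = 21, since 21^2 = 441 <= 447 < 484 = 22^2.
Iterate m_{i+1} = d_i*a_i - m_i, d_{i+1} = (447 - m_{i+1}^2)/d_i, a_{i+1} = floor((a_0 + m_{i+1})/d_{i+1}):
  m_1 = 1*21 - 0 = 21, d_1 = (447 - 21^2)/1 = 6/1 = 6, a_1 = floor((21 + 21)/6) = 7.
  m_2 = 6*7 - 21 = 21, d_2 = (447 - 21^2)/6 = 6/6 = 1, a_2 = floor((21 + 21)/1) = 42.
  m_3 = 1*42 - 21 = 21, d_3 = (447 - 21^2)/1 = 6/1 = 6: (m_3, d_3) = (m_1, d_1) = (21, 6), so from here the quotients repeat a_1, a_2; the period length is 2.
Hence the expansion of sqrt(447) is a_0 = 21 followed by the repeating block 7, 42 (period 2).

[21; (7, 42)]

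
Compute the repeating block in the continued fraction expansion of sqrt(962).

[31; (62)]

Write x_i = (sqrt(962) + m_i)/d_i with (m_0, d_0) = (0, 1). a_0 = floor(sqrt(962)) = 31, since 31^2 = 961 <= 962 < 1024 = 32^2.
Iterate m_{i+1} = d_i*a_i - m_i, d_{i+1} = (962 - m_{i+1}^2)/d_i, a_{i+1} = floor((a_0 + m_{i+1})/d_{i+1}):
  m_1 = 1*31 - 0 = 31, d_1 = (962 - 31^2)/1 = 1/1 = 1, a_1 = floor((31 + 31)/1) = 62.
  m_2 = 1*62 - 31 = 31, d_2 = (962 - 31^2)/1 = 1/1 = 1: (m_2, d_2) = (m_1, d_1) = (31, 1), so from here the quotient a_1 repeats; the period length is 1.
Hence the expansion of sqrt(962) is a_0 = 31 followed by the repeating block 62 (period 1).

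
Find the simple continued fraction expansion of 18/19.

[0; 1, 18]

Run the Euclidean algorithm on 18 and 19; the successive quotients are the partial quotients a_0, a_1, ... (each step inverts the fractional part left over by the previous one):
  18 = 0*19 + 18, so a_0 = 0.
  19 = 1*18 + 1, so a_1 = 1.
  18 = 18*1 + 0, so a_2 = 18.
The remainder reaches 0 after 3 divisions, so the expansion has 3 partial quotients, read off in order.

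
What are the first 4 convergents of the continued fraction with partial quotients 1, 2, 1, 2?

Using the convergent recurrence p_i = a_i*p_{i-1} + p_{i-2}, q_i = a_i*q_{i-1} + q_{i-2} with p_{-2}=0, p_{-1}=1, q_{-2}=1, q_{-1}=0:
  i=0: a_0=1, p_0 = 1*1 + 0 = 1, q_0 = 1*0 + 1 = 1.
  i=1: a_1=2, p_1 = 2*1 + 1 = 3, q_1 = 2*1 + 0 = 2.
  i=2: a_2=1, p_2 = 1*3 + 1 = 4, q_2 = 1*2 + 1 = 3.
  i=3: a_3=2, p_3 = 2*4 + 3 = 11, q_3 = 2*3 + 2 = 8.

1/1, 3/2, 4/3, 11/8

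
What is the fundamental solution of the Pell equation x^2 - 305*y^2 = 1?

(x, y) = (489, 28)

First expand sqrt(305) as a continued fraction. With x_i = (sqrt(305) + m_i)/d_i and (m_0, d_0) = (0, 1): a_0 = floor(sqrt(305)) = 17, since 17^2 = 289 <= 305 < 324 = 18^2.
Iterate m_{i+1} = d_i*a_i - m_i, d_{i+1} = (305 - m_{i+1}^2)/d_i, a_{i+1} = floor((a_0 + m_{i+1})/d_{i+1}):
  m_1 = 1*17 - 0 = 17, d_1 = (305 - 17^2)/1 = 16/1 = 16, a_1 = floor((17 + 17)/16) = 2.
  m_2 = 16*2 - 17 = 15, d_2 = (305 - 15^2)/16 = 80/16 = 5, a_2 = floor((17 + 15)/5) = 6.
  m_3 = 5*6 - 15 = 15, d_3 = (305 - 15^2)/5 = 80/5 = 16, a_3 = floor((17 + 15)/16) = 2.
  m_4 = 16*2 - 15 = 17, d_4 = (305 - 17^2)/16 = 16/16 = 1, a_4 = floor((17 + 17)/1) = 34.
  m_5 = 1*34 - 17 = 17, d_5 = (305 - 17^2)/1 = 16/1 = 16: (m_5, d_5) = (m_1, d_1) = (17, 16), so from here the quotients repeat a_1, ..., a_4; the period length is 4.
So sqrt(305) = [17; (2, 6, 2, 34)] with period length k = 4.
k is even, so the fundamental solution of x^2 - 305y^2 = 1 is (p_{k-1}, q_{k-1}) = (p_3, q_3); compute convergents through index 3.
Convergents (p_i = a_i*p_{i-1} + p_{i-2}, q_i = a_i*q_{i-1} + q_{i-2} with p_{-2}=0, p_{-1}=1, q_{-2}=1, q_{-1}=0):
  i=0: a_0=17, p_0 = 17*1 + 0 = 17, q_0 = 17*0 + 1 = 1.
  i=1: a_1=2, p_1 = 2*17 + 1 = 35, q_1 = 2*1 + 0 = 2.
  i=2: a_2=6, p_2 = 6*35 + 17 = 227, q_2 = 6*2 + 1 = 13.
  i=3: a_3=2, p_3 = 2*227 + 35 = 489, q_3 = 2*13 + 2 = 28.
Check: 489^2 - 305*28^2 = 239121 - 239120 = 1, so (x, y) = (489, 28) solves the equation, and by the theorem it is the least positive solution.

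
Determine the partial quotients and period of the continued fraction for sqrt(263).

[16; (4, 1, 1, 1, 1, 15, 1, 1, 1, 1, 4, 32)]

Write x_i = (sqrt(263) + m_i)/d_i with (m_0, d_0) = (0, 1). a_0 = floor(sqrt(263)) = 16, since 16^2 = 256 <= 263 < 289 = 17^2.
Iterate m_{i+1} = d_i*a_i - m_i, d_{i+1} = (263 - m_{i+1}^2)/d_i, a_{i+1} = floor((a_0 + m_{i+1})/d_{i+1}):
  m_1 = 1*16 - 0 = 16, d_1 = (263 - 16^2)/1 = 7/1 = 7, a_1 = floor((16 + 16)/7) = 4.
  m_2 = 7*4 - 16 = 12, d_2 = (263 - 12^2)/7 = 119/7 = 17, a_2 = floor((16 + 12)/17) = 1.
  m_3 = 17*1 - 12 = 5, d_3 = (263 - 5^2)/17 = 238/17 = 14, a_3 = floor((16 + 5)/14) = 1.
  m_4 = 14*1 - 5 = 9, d_4 = (263 - 9^2)/14 = 182/14 = 13, a_4 = floor((16 + 9)/13) = 1.
  m_5 = 13*1 - 9 = 4, d_5 = (263 - 4^2)/13 = 247/13 = 19, a_5 = floor((16 + 4)/19) = 1.
  m_6 = 19*1 - 4 = 15, d_6 = (263 - 15^2)/19 = 38/19 = 2, a_6 = floor((16 + 15)/2) = 15.
  m_7 = 2*15 - 15 = 15, d_7 = (263 - 15^2)/2 = 38/2 = 19, a_7 = floor((16 + 15)/19) = 1.
  m_8 = 19*1 - 15 = 4, d_8 = (263 - 4^2)/19 = 247/19 = 13, a_8 = floor((16 + 4)/13) = 1.
  m_9 = 13*1 - 4 = 9, d_9 = (263 - 9^2)/13 = 182/13 = 14, a_9 = floor((16 + 9)/14) = 1.
  m_10 = 14*1 - 9 = 5, d_10 = (263 - 5^2)/14 = 238/14 = 17, a_10 = floor((16 + 5)/17) = 1.
  m_11 = 17*1 - 5 = 12, d_11 = (263 - 12^2)/17 = 119/17 = 7, a_11 = floor((16 + 12)/7) = 4.
  m_12 = 7*4 - 12 = 16, d_12 = (263 - 16^2)/7 = 7/7 = 1, a_12 = floor((16 + 16)/1) = 32.
  m_13 = 1*32 - 16 = 16, d_13 = (263 - 16^2)/1 = 7/1 = 7: (m_13, d_13) = (m_1, d_1) = (16, 7), so from here the quotients repeat a_1, ..., a_12; the period length is 12.
Hence the expansion of sqrt(263) is a_0 = 16 followed by the repeating block 4, 1, 1, 1, 1, 15, 1, 1, 1, 1, 4, 32 (period 12).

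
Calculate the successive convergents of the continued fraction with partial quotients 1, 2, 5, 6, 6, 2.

1/1, 3/2, 16/11, 99/68, 610/419, 1319/906

Using the convergent recurrence p_i = a_i*p_{i-1} + p_{i-2}, q_i = a_i*q_{i-1} + q_{i-2} with p_{-2}=0, p_{-1}=1, q_{-2}=1, q_{-1}=0:
  i=0: a_0=1, p_0 = 1*1 + 0 = 1, q_0 = 1*0 + 1 = 1.
  i=1: a_1=2, p_1 = 2*1 + 1 = 3, q_1 = 2*1 + 0 = 2.
  i=2: a_2=5, p_2 = 5*3 + 1 = 16, q_2 = 5*2 + 1 = 11.
  i=3: a_3=6, p_3 = 6*16 + 3 = 99, q_3 = 6*11 + 2 = 68.
  i=4: a_4=6, p_4 = 6*99 + 16 = 610, q_4 = 6*68 + 11 = 419.
  i=5: a_5=2, p_5 = 2*610 + 99 = 1319, q_5 = 2*419 + 68 = 906.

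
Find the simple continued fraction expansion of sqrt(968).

[31; (8, 1, 6, 1, 8, 62)]

Write x_i = (sqrt(968) + m_i)/d_i with (m_0, d_0) = (0, 1). a_0 = floor(sqrt(968)) = 31, since 31^2 = 961 <= 968 < 1024 = 32^2.
Iterate m_{i+1} = d_i*a_i - m_i, d_{i+1} = (968 - m_{i+1}^2)/d_i, a_{i+1} = floor((a_0 + m_{i+1})/d_{i+1}):
  m_1 = 1*31 - 0 = 31, d_1 = (968 - 31^2)/1 = 7/1 = 7, a_1 = floor((31 + 31)/7) = 8.
  m_2 = 7*8 - 31 = 25, d_2 = (968 - 25^2)/7 = 343/7 = 49, a_2 = floor((31 + 25)/49) = 1.
  m_3 = 49*1 - 25 = 24, d_3 = (968 - 24^2)/49 = 392/49 = 8, a_3 = floor((31 + 24)/8) = 6.
  m_4 = 8*6 - 24 = 24, d_4 = (968 - 24^2)/8 = 392/8 = 49, a_4 = floor((31 + 24)/49) = 1.
  m_5 = 49*1 - 24 = 25, d_5 = (968 - 25^2)/49 = 343/49 = 7, a_5 = floor((31 + 25)/7) = 8.
  m_6 = 7*8 - 25 = 31, d_6 = (968 - 31^2)/7 = 7/7 = 1, a_6 = floor((31 + 31)/1) = 62.
  m_7 = 1*62 - 31 = 31, d_7 = (968 - 31^2)/1 = 7/1 = 7: (m_7, d_7) = (m_1, d_1) = (31, 7), so from here the quotients repeat a_1, ..., a_6; the period length is 6.
Hence the expansion of sqrt(968) is a_0 = 31 followed by the repeating block 8, 1, 6, 1, 8, 62 (period 6).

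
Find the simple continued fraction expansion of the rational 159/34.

Run the Euclidean algorithm on 159 and 34; the successive quotients are the partial quotients a_0, a_1, ... (each step inverts the fractional part left over by the previous one):
  159 = 4*34 + 23, so a_0 = 4.
  34 = 1*23 + 11, so a_1 = 1.
  23 = 2*11 + 1, so a_2 = 2.
  11 = 11*1 + 0, so a_3 = 11.
The remainder reaches 0 after 4 divisions, so the expansion has 4 partial quotients, read off in order.

[4; 1, 2, 11]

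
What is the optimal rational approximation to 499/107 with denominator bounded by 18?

Expand x = 499/107 as a continued fraction with the Euclidean algorithm:
  499 = 4*107 + 71, so a_0 = 4.
  107 = 1*71 + 36, so a_1 = 1.
  71 = 1*36 + 35, so a_2 = 1.
  36 = 1*35 + 1, so a_3 = 1.
  35 = 35*1 + 0, so a_4 = 35.
so x = [4; 1, 1, 1, 35].
Convergents (p_i = a_i*p_{i-1} + p_{i-2}, q_i = a_i*q_{i-1} + q_{i-2} with p_{-2}=0, p_{-1}=1, q_{-2}=1, q_{-1}=0), until the denominator exceeds 18:
  i=0: a_0=4, p_0 = 4*1 + 0 = 4, q_0 = 4*0 + 1 = 1.
  i=1: a_1=1, p_1 = 1*4 + 1 = 5, q_1 = 1*1 + 0 = 1.
  i=2: a_2=1, p_2 = 1*5 + 4 = 9, q_2 = 1*1 + 1 = 2.
  i=3: a_3=1, p_3 = 1*9 + 5 = 14, q_3 = 1*2 + 1 = 3.
  i=4: a_4=35, p_4 = 35*14 + 9 = 499, q_4 = 35*3 + 2 = 107.
q_4 = 107 > 18, so the last convergent with denominator <= 18 is p_3/q_3 = 14/3.
The closest fraction with denominator <= 18 is either p_3/q_3 or the intermediate fraction (k*p_3 + p_2)/(k*q_3 + q_2) with the largest k >= 1 whose denominator stays <= 18; these approach x as k grows, and every other convergent or intermediate fraction in range is farther away.
Largest k: floor((18 - q_2)/q_3) = floor((18 - 2)/3) = 5.
That gives (5*14 + 9)/(5*3 + 2) = 79/17.
Compare the errors: |x - 14/3| = |499*3 - 14*107|/(107*3) = 1/321, and |x - 79/17| = |499*17 - 79*107|/(107*17) = 30/1819.
Cross-multiplying, 1*1819 = 1819 < 9630 = 30*321, so 1/321 is smaller: the convergent 14/3 is closer to x than 79/17.

14/3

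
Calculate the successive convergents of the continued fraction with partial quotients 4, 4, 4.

4/1, 17/4, 72/17

Using the convergent recurrence p_i = a_i*p_{i-1} + p_{i-2}, q_i = a_i*q_{i-1} + q_{i-2} with p_{-2}=0, p_{-1}=1, q_{-2}=1, q_{-1}=0:
  i=0: a_0=4, p_0 = 4*1 + 0 = 4, q_0 = 4*0 + 1 = 1.
  i=1: a_1=4, p_1 = 4*4 + 1 = 17, q_1 = 4*1 + 0 = 4.
  i=2: a_2=4, p_2 = 4*17 + 4 = 72, q_2 = 4*4 + 1 = 17.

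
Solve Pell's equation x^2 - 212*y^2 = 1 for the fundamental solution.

(x, y) = (66249, 4550)

First expand sqrt(212) as a continued fraction. With x_i = (sqrt(212) + m_i)/d_i and (m_0, d_0) = (0, 1): a_0 = floor(sqrt(212)) = 14, since 14^2 = 196 <= 212 < 225 = 15^2.
Iterate m_{i+1} = d_i*a_i - m_i, d_{i+1} = (212 - m_{i+1}^2)/d_i, a_{i+1} = floor((a_0 + m_{i+1})/d_{i+1}):
  m_1 = 1*14 - 0 = 14, d_1 = (212 - 14^2)/1 = 16/1 = 16, a_1 = floor((14 + 14)/16) = 1.
  m_2 = 16*1 - 14 = 2, d_2 = (212 - 2^2)/16 = 208/16 = 13, a_2 = floor((14 + 2)/13) = 1.
  m_3 = 13*1 - 2 = 11, d_3 = (212 - 11^2)/13 = 91/13 = 7, a_3 = floor((14 + 11)/7) = 3.
  m_4 = 7*3 - 11 = 10, d_4 = (212 - 10^2)/7 = 112/7 = 16, a_4 = floor((14 + 10)/16) = 1.
  m_5 = 16*1 - 10 = 6, d_5 = (212 - 6^2)/16 = 176/16 = 11, a_5 = floor((14 + 6)/11) = 1.
  m_6 = 11*1 - 6 = 5, d_6 = (212 - 5^2)/11 = 187/11 = 17, a_6 = floor((14 + 5)/17) = 1.
  m_7 = 17*1 - 5 = 12, d_7 = (212 - 12^2)/17 = 68/17 = 4, a_7 = floor((14 + 12)/4) = 6.
  m_8 = 4*6 - 12 = 12, d_8 = (212 - 12^2)/4 = 68/4 = 17, a_8 = floor((14 + 12)/17) = 1.
  m_9 = 17*1 - 12 = 5, d_9 = (212 - 5^2)/17 = 187/17 = 11, a_9 = floor((14 + 5)/11) = 1.
  m_10 = 11*1 - 5 = 6, d_10 = (212 - 6^2)/11 = 176/11 = 16, a_10 = floor((14 + 6)/16) = 1.
  m_11 = 16*1 - 6 = 10, d_11 = (212 - 10^2)/16 = 112/16 = 7, a_11 = floor((14 + 10)/7) = 3.
  m_12 = 7*3 - 10 = 11, d_12 = (212 - 11^2)/7 = 91/7 = 13, a_12 = floor((14 + 11)/13) = 1.
  m_13 = 13*1 - 11 = 2, d_13 = (212 - 2^2)/13 = 208/13 = 16, a_13 = floor((14 + 2)/16) = 1.
  m_14 = 16*1 - 2 = 14, d_14 = (212 - 14^2)/16 = 16/16 = 1, a_14 = floor((14 + 14)/1) = 28.
  m_15 = 1*28 - 14 = 14, d_15 = (212 - 14^2)/1 = 16/1 = 16: (m_15, d_15) = (m_1, d_1) = (14, 16), so from here the quotients repeat a_1, ..., a_14; the period length is 14.
So sqrt(212) = [14; (1, 1, 3, 1, 1, 1, 6, 1, 1, 1, 3, 1, 1, 28)] with period length k = 14.
k is even, so the fundamental solution of x^2 - 212y^2 = 1 is (p_{k-1}, q_{k-1}) = (p_13, q_13); compute convergents through index 13.
Convergents (p_i = a_i*p_{i-1} + p_{i-2}, q_i = a_i*q_{i-1} + q_{i-2} with p_{-2}=0, p_{-1}=1, q_{-2}=1, q_{-1}=0):
  i=0: a_0=14, p_0 = 14*1 + 0 = 14, q_0 = 14*0 + 1 = 1.
  i=1: a_1=1, p_1 = 1*14 + 1 = 15, q_1 = 1*1 + 0 = 1.
  i=2: a_2=1, p_2 = 1*15 + 14 = 29, q_2 = 1*1 + 1 = 2.
  i=3: a_3=3, p_3 = 3*29 + 15 = 102, q_3 = 3*2 + 1 = 7.
  i=4: a_4=1, p_4 = 1*102 + 29 = 131, q_4 = 1*7 + 2 = 9.
  i=5: a_5=1, p_5 = 1*131 + 102 = 233, q_5 = 1*9 + 7 = 16.
  i=6: a_6=1, p_6 = 1*233 + 131 = 364, q_6 = 1*16 + 9 = 25.
  i=7: a_7=6, p_7 = 6*364 + 233 = 2417, q_7 = 6*25 + 16 = 166.
  i=8: a_8=1, p_8 = 1*2417 + 364 = 2781, q_8 = 1*166 + 25 = 191.
  i=9: a_9=1, p_9 = 1*2781 + 2417 = 5198, q_9 = 1*191 + 166 = 357.
  i=10: a_10=1, p_10 = 1*5198 + 2781 = 7979, q_10 = 1*357 + 191 = 548.
  i=11: a_11=3, p_11 = 3*7979 + 5198 = 29135, q_11 = 3*548 + 357 = 2001.
  i=12: a_12=1, p_12 = 1*29135 + 7979 = 37114, q_12 = 1*2001 + 548 = 2549.
  i=13: a_13=1, p_13 = 1*37114 + 29135 = 66249, q_13 = 1*2549 + 2001 = 4550.
Check: 66249^2 - 212*4550^2 = 4388930001 - 4388930000 = 1, so (x, y) = (66249, 4550) solves the equation, and by the theorem it is the least positive solution.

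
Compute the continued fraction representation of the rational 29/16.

[1; 1, 4, 3]

Run the Euclidean algorithm on 29 and 16; the successive quotients are the partial quotients a_0, a_1, ... (each step inverts the fractional part left over by the previous one):
  29 = 1*16 + 13, so a_0 = 1.
  16 = 1*13 + 3, so a_1 = 1.
  13 = 4*3 + 1, so a_2 = 4.
  3 = 3*1 + 0, so a_3 = 3.
The remainder reaches 0 after 4 divisions, so the expansion has 4 partial quotients, read off in order.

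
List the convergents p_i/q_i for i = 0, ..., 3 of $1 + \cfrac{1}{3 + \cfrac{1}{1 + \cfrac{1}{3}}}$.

Using the convergent recurrence p_i = a_i*p_{i-1} + p_{i-2}, q_i = a_i*q_{i-1} + q_{i-2} with p_{-2}=0, p_{-1}=1, q_{-2}=1, q_{-1}=0:
  i=0: a_0=1, p_0 = 1*1 + 0 = 1, q_0 = 1*0 + 1 = 1.
  i=1: a_1=3, p_1 = 3*1 + 1 = 4, q_1 = 3*1 + 0 = 3.
  i=2: a_2=1, p_2 = 1*4 + 1 = 5, q_2 = 1*3 + 1 = 4.
  i=3: a_3=3, p_3 = 3*5 + 4 = 19, q_3 = 3*4 + 3 = 15.

1/1, 4/3, 5/4, 19/15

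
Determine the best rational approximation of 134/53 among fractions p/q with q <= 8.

Expand x = 134/53 as a continued fraction with the Euclidean algorithm:
  134 = 2*53 + 28, so a_0 = 2.
  53 = 1*28 + 25, so a_1 = 1.
  28 = 1*25 + 3, so a_2 = 1.
  25 = 8*3 + 1, so a_3 = 8.
  3 = 3*1 + 0, so a_4 = 3.
so x = [2; 1, 1, 8, 3].
Convergents (p_i = a_i*p_{i-1} + p_{i-2}, q_i = a_i*q_{i-1} + q_{i-2} with p_{-2}=0, p_{-1}=1, q_{-2}=1, q_{-1}=0), until the denominator exceeds 8:
  i=0: a_0=2, p_0 = 2*1 + 0 = 2, q_0 = 2*0 + 1 = 1.
  i=1: a_1=1, p_1 = 1*2 + 1 = 3, q_1 = 1*1 + 0 = 1.
  i=2: a_2=1, p_2 = 1*3 + 2 = 5, q_2 = 1*1 + 1 = 2.
  i=3: a_3=8, p_3 = 8*5 + 3 = 43, q_3 = 8*2 + 1 = 17.
q_3 = 17 > 8, so the last convergent with denominator <= 8 is p_2/q_2 = 5/2.
The closest fraction with denominator <= 8 is either p_2/q_2 or the intermediate fraction (k*p_2 + p_1)/(k*q_2 + q_1) with the largest k >= 1 whose denominator stays <= 8; these approach x as k grows, and every other convergent or intermediate fraction in range is farther away.
Largest k: floor((8 - q_1)/q_2) = floor((8 - 1)/2) = 3.
That gives (3*5 + 3)/(3*2 + 1) = 18/7.
Compare the errors: |x - 5/2| = |134*2 - 5*53|/(53*2) = 3/106, and |x - 18/7| = |134*7 - 18*53|/(53*7) = 16/371.
Cross-multiplying, 3*371 = 1113 < 1696 = 16*106, so 3/106 is smaller: the convergent 5/2 is closer to x than 18/7.

5/2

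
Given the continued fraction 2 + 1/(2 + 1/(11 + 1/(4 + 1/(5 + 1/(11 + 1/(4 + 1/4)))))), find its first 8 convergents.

Using the convergent recurrence p_i = a_i*p_{i-1} + p_{i-2}, q_i = a_i*q_{i-1} + q_{i-2} with p_{-2}=0, p_{-1}=1, q_{-2}=1, q_{-1}=0:
  i=0: a_0=2, p_0 = 2*1 + 0 = 2, q_0 = 2*0 + 1 = 1.
  i=1: a_1=2, p_1 = 2*2 + 1 = 5, q_1 = 2*1 + 0 = 2.
  i=2: a_2=11, p_2 = 11*5 + 2 = 57, q_2 = 11*2 + 1 = 23.
  i=3: a_3=4, p_3 = 4*57 + 5 = 233, q_3 = 4*23 + 2 = 94.
  i=4: a_4=5, p_4 = 5*233 + 57 = 1222, q_4 = 5*94 + 23 = 493.
  i=5: a_5=11, p_5 = 11*1222 + 233 = 13675, q_5 = 11*493 + 94 = 5517.
  i=6: a_6=4, p_6 = 4*13675 + 1222 = 55922, q_6 = 4*5517 + 493 = 22561.
  i=7: a_7=4, p_7 = 4*55922 + 13675 = 237363, q_7 = 4*22561 + 5517 = 95761.

2/1, 5/2, 57/23, 233/94, 1222/493, 13675/5517, 55922/22561, 237363/95761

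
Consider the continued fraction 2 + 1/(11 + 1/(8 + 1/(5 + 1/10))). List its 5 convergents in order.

Using the convergent recurrence p_i = a_i*p_{i-1} + p_{i-2}, q_i = a_i*q_{i-1} + q_{i-2} with p_{-2}=0, p_{-1}=1, q_{-2}=1, q_{-1}=0:
  i=0: a_0=2, p_0 = 2*1 + 0 = 2, q_0 = 2*0 + 1 = 1.
  i=1: a_1=11, p_1 = 11*2 + 1 = 23, q_1 = 11*1 + 0 = 11.
  i=2: a_2=8, p_2 = 8*23 + 2 = 186, q_2 = 8*11 + 1 = 89.
  i=3: a_3=5, p_3 = 5*186 + 23 = 953, q_3 = 5*89 + 11 = 456.
  i=4: a_4=10, p_4 = 10*953 + 186 = 9716, q_4 = 10*456 + 89 = 4649.

2/1, 23/11, 186/89, 953/456, 9716/4649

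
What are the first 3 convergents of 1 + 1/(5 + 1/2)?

Using the convergent recurrence p_i = a_i*p_{i-1} + p_{i-2}, q_i = a_i*q_{i-1} + q_{i-2} with p_{-2}=0, p_{-1}=1, q_{-2}=1, q_{-1}=0:
  i=0: a_0=1, p_0 = 1*1 + 0 = 1, q_0 = 1*0 + 1 = 1.
  i=1: a_1=5, p_1 = 5*1 + 1 = 6, q_1 = 5*1 + 0 = 5.
  i=2: a_2=2, p_2 = 2*6 + 1 = 13, q_2 = 2*5 + 1 = 11.

1/1, 6/5, 13/11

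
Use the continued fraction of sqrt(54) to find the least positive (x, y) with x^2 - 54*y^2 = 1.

First expand sqrt(54) as a continued fraction. With x_i = (sqrt(54) + m_i)/d_i and (m_0, d_0) = (0, 1): a_0 = floor(sqrt(54)) = 7, since 7^2 = 49 <= 54 < 64 = 8^2.
Iterate m_{i+1} = d_i*a_i - m_i, d_{i+1} = (54 - m_{i+1}^2)/d_i, a_{i+1} = floor((a_0 + m_{i+1})/d_{i+1}):
  m_1 = 1*7 - 0 = 7, d_1 = (54 - 7^2)/1 = 5/1 = 5, a_1 = floor((7 + 7)/5) = 2.
  m_2 = 5*2 - 7 = 3, d_2 = (54 - 3^2)/5 = 45/5 = 9, a_2 = floor((7 + 3)/9) = 1.
  m_3 = 9*1 - 3 = 6, d_3 = (54 - 6^2)/9 = 18/9 = 2, a_3 = floor((7 + 6)/2) = 6.
  m_4 = 2*6 - 6 = 6, d_4 = (54 - 6^2)/2 = 18/2 = 9, a_4 = floor((7 + 6)/9) = 1.
  m_5 = 9*1 - 6 = 3, d_5 = (54 - 3^2)/9 = 45/9 = 5, a_5 = floor((7 + 3)/5) = 2.
  m_6 = 5*2 - 3 = 7, d_6 = (54 - 7^2)/5 = 5/5 = 1, a_6 = floor((7 + 7)/1) = 14.
  m_7 = 1*14 - 7 = 7, d_7 = (54 - 7^2)/1 = 5/1 = 5: (m_7, d_7) = (m_1, d_1) = (7, 5), so from here the quotients repeat a_1, ..., a_6; the period length is 6.
So sqrt(54) = [7; (2, 1, 6, 1, 2, 14)] with period length k = 6.
k is even, so the fundamental solution of x^2 - 54y^2 = 1 is (p_{k-1}, q_{k-1}) = (p_5, q_5); compute convergents through index 5.
Convergents (p_i = a_i*p_{i-1} + p_{i-2}, q_i = a_i*q_{i-1} + q_{i-2} with p_{-2}=0, p_{-1}=1, q_{-2}=1, q_{-1}=0):
  i=0: a_0=7, p_0 = 7*1 + 0 = 7, q_0 = 7*0 + 1 = 1.
  i=1: a_1=2, p_1 = 2*7 + 1 = 15, q_1 = 2*1 + 0 = 2.
  i=2: a_2=1, p_2 = 1*15 + 7 = 22, q_2 = 1*2 + 1 = 3.
  i=3: a_3=6, p_3 = 6*22 + 15 = 147, q_3 = 6*3 + 2 = 20.
  i=4: a_4=1, p_4 = 1*147 + 22 = 169, q_4 = 1*20 + 3 = 23.
  i=5: a_5=2, p_5 = 2*169 + 147 = 485, q_5 = 2*23 + 20 = 66.
Check: 485^2 - 54*66^2 = 235225 - 235224 = 1, so (x, y) = (485, 66) solves the equation, and by the theorem it is the least positive solution.

(x, y) = (485, 66)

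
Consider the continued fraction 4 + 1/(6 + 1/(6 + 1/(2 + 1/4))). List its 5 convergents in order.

Using the convergent recurrence p_i = a_i*p_{i-1} + p_{i-2}, q_i = a_i*q_{i-1} + q_{i-2} with p_{-2}=0, p_{-1}=1, q_{-2}=1, q_{-1}=0:
  i=0: a_0=4, p_0 = 4*1 + 0 = 4, q_0 = 4*0 + 1 = 1.
  i=1: a_1=6, p_1 = 6*4 + 1 = 25, q_1 = 6*1 + 0 = 6.
  i=2: a_2=6, p_2 = 6*25 + 4 = 154, q_2 = 6*6 + 1 = 37.
  i=3: a_3=2, p_3 = 2*154 + 25 = 333, q_3 = 2*37 + 6 = 80.
  i=4: a_4=4, p_4 = 4*333 + 154 = 1486, q_4 = 4*80 + 37 = 357.

4/1, 25/6, 154/37, 333/80, 1486/357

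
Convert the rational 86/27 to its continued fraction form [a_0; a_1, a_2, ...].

Run the Euclidean algorithm on 86 and 27; the successive quotients are the partial quotients a_0, a_1, ... (each step inverts the fractional part left over by the previous one):
  86 = 3*27 + 5, so a_0 = 3.
  27 = 5*5 + 2, so a_1 = 5.
  5 = 2*2 + 1, so a_2 = 2.
  2 = 2*1 + 0, so a_3 = 2.
The remainder reaches 0 after 4 divisions, so the expansion has 4 partial quotients, read off in order.

[3; 5, 2, 2]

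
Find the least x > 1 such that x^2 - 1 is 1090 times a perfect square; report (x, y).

(x, y) = (2179, 66)

First expand sqrt(1090) as a continued fraction. With x_i = (sqrt(1090) + m_i)/d_i and (m_0, d_0) = (0, 1): a_0 = floor(sqrt(1090)) = 33, since 33^2 = 1089 <= 1090 < 1156 = 34^2.
Iterate m_{i+1} = d_i*a_i - m_i, d_{i+1} = (1090 - m_{i+1}^2)/d_i, a_{i+1} = floor((a_0 + m_{i+1})/d_{i+1}):
  m_1 = 1*33 - 0 = 33, d_1 = (1090 - 33^2)/1 = 1/1 = 1, a_1 = floor((33 + 33)/1) = 66.
  m_2 = 1*66 - 33 = 33, d_2 = (1090 - 33^2)/1 = 1/1 = 1: (m_2, d_2) = (m_1, d_1) = (33, 1), so from here the quotient a_1 repeats; the period length is 1.
So sqrt(1090) = [33; (66)] with period length k = 1.
k is odd, so (p_{k-1}, q_{k-1}) only solves x^2 - 1090y^2 = -1 and the fundamental solution of x^2 - 1090y^2 = 1 is (p_{2k-1}, q_{2k-1}) = (p_1, q_1); compute convergents through index 1, running through the period twice.
Convergents (p_i = a_i*p_{i-1} + p_{i-2}, q_i = a_i*q_{i-1} + q_{i-2} with p_{-2}=0, p_{-1}=1, q_{-2}=1, q_{-1}=0):
  i=0: a_0=33, p_0 = 33*1 + 0 = 33, q_0 = 33*0 + 1 = 1.
  i=1: a_1=66, p_1 = 66*33 + 1 = 2179, q_1 = 66*1 + 0 = 66.
Indeed p_0^2 - 1090*q_0^2 = 1089 - 1090 = -1, not +1.
Check: 2179^2 - 1090*66^2 = 4748041 - 4748040 = 1, so (x, y) = (2179, 66) solves the equation, and by the theorem it is the least positive solution.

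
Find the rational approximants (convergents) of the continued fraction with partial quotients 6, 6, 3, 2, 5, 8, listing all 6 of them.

6/1, 37/6, 117/19, 271/44, 1472/239, 12047/1956

Using the convergent recurrence p_i = a_i*p_{i-1} + p_{i-2}, q_i = a_i*q_{i-1} + q_{i-2} with p_{-2}=0, p_{-1}=1, q_{-2}=1, q_{-1}=0:
  i=0: a_0=6, p_0 = 6*1 + 0 = 6, q_0 = 6*0 + 1 = 1.
  i=1: a_1=6, p_1 = 6*6 + 1 = 37, q_1 = 6*1 + 0 = 6.
  i=2: a_2=3, p_2 = 3*37 + 6 = 117, q_2 = 3*6 + 1 = 19.
  i=3: a_3=2, p_3 = 2*117 + 37 = 271, q_3 = 2*19 + 6 = 44.
  i=4: a_4=5, p_4 = 5*271 + 117 = 1472, q_4 = 5*44 + 19 = 239.
  i=5: a_5=8, p_5 = 8*1472 + 271 = 12047, q_5 = 8*239 + 44 = 1956.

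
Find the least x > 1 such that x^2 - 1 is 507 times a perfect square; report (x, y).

(x, y) = (1351, 60)

First expand sqrt(507) as a continued fraction. With x_i = (sqrt(507) + m_i)/d_i and (m_0, d_0) = (0, 1): a_0 = floor(sqrt(507)) = 22, since 22^2 = 484 <= 507 < 529 = 23^2.
Iterate m_{i+1} = d_i*a_i - m_i, d_{i+1} = (507 - m_{i+1}^2)/d_i, a_{i+1} = floor((a_0 + m_{i+1})/d_{i+1}):
  m_1 = 1*22 - 0 = 22, d_1 = (507 - 22^2)/1 = 23/1 = 23, a_1 = floor((22 + 22)/23) = 1.
  m_2 = 23*1 - 22 = 1, d_2 = (507 - 1^2)/23 = 506/23 = 22, a_2 = floor((22 + 1)/22) = 1.
  m_3 = 22*1 - 1 = 21, d_3 = (507 - 21^2)/22 = 66/22 = 3, a_3 = floor((22 + 21)/3) = 14.
  m_4 = 3*14 - 21 = 21, d_4 = (507 - 21^2)/3 = 66/3 = 22, a_4 = floor((22 + 21)/22) = 1.
  m_5 = 22*1 - 21 = 1, d_5 = (507 - 1^2)/22 = 506/22 = 23, a_5 = floor((22 + 1)/23) = 1.
  m_6 = 23*1 - 1 = 22, d_6 = (507 - 22^2)/23 = 23/23 = 1, a_6 = floor((22 + 22)/1) = 44.
  m_7 = 1*44 - 22 = 22, d_7 = (507 - 22^2)/1 = 23/1 = 23: (m_7, d_7) = (m_1, d_1) = (22, 23), so from here the quotients repeat a_1, ..., a_6; the period length is 6.
So sqrt(507) = [22; (1, 1, 14, 1, 1, 44)] with period length k = 6.
k is even, so the fundamental solution of x^2 - 507y^2 = 1 is (p_{k-1}, q_{k-1}) = (p_5, q_5); compute convergents through index 5.
Convergents (p_i = a_i*p_{i-1} + p_{i-2}, q_i = a_i*q_{i-1} + q_{i-2} with p_{-2}=0, p_{-1}=1, q_{-2}=1, q_{-1}=0):
  i=0: a_0=22, p_0 = 22*1 + 0 = 22, q_0 = 22*0 + 1 = 1.
  i=1: a_1=1, p_1 = 1*22 + 1 = 23, q_1 = 1*1 + 0 = 1.
  i=2: a_2=1, p_2 = 1*23 + 22 = 45, q_2 = 1*1 + 1 = 2.
  i=3: a_3=14, p_3 = 14*45 + 23 = 653, q_3 = 14*2 + 1 = 29.
  i=4: a_4=1, p_4 = 1*653 + 45 = 698, q_4 = 1*29 + 2 = 31.
  i=5: a_5=1, p_5 = 1*698 + 653 = 1351, q_5 = 1*31 + 29 = 60.
Check: 1351^2 - 507*60^2 = 1825201 - 1825200 = 1, so (x, y) = (1351, 60) solves the equation, and by the theorem it is the least positive solution.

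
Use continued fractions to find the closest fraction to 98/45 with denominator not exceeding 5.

Expand x = 98/45 as a continued fraction with the Euclidean algorithm:
  98 = 2*45 + 8, so a_0 = 2.
  45 = 5*8 + 5, so a_1 = 5.
  8 = 1*5 + 3, so a_2 = 1.
  5 = 1*3 + 2, so a_3 = 1.
  3 = 1*2 + 1, so a_4 = 1.
  2 = 2*1 + 0, so a_5 = 2.
so x = [2; 5, 1, 1, 1, 2].
Convergents (p_i = a_i*p_{i-1} + p_{i-2}, q_i = a_i*q_{i-1} + q_{i-2} with p_{-2}=0, p_{-1}=1, q_{-2}=1, q_{-1}=0), until the denominator exceeds 5:
  i=0: a_0=2, p_0 = 2*1 + 0 = 2, q_0 = 2*0 + 1 = 1.
  i=1: a_1=5, p_1 = 5*2 + 1 = 11, q_1 = 5*1 + 0 = 5.
  i=2: a_2=1, p_2 = 1*11 + 2 = 13, q_2 = 1*5 + 1 = 6.
q_2 = 6 > 5, so the last convergent with denominator <= 5 is p_1/q_1 = 11/5.
The closest fraction with denominator <= 5 is either p_1/q_1 or the intermediate fraction (k*p_1 + p_0)/(k*q_1 + q_0) with the largest k >= 1 whose denominator stays <= 5; these approach x as k grows, and every other convergent or intermediate fraction in range is farther away.
Largest k: floor((5 - q_0)/q_1) = floor((5 - 1)/5) = 0.
Since k = 0, no intermediate fraction beyond p_1/q_1 has denominator <= 5, so the convergent 11/5 is the closest (its error is |98*5 - 11*45|/(45*5) = 5/225).

11/5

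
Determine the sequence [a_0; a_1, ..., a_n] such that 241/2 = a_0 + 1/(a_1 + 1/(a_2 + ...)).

Run the Euclidean algorithm on 241 and 2; the successive quotients are the partial quotients a_0, a_1, ... (each step inverts the fractional part left over by the previous one):
  241 = 120*2 + 1, so a_0 = 120.
  2 = 2*1 + 0, so a_1 = 2.
The remainder reaches 0 after 2 divisions, so the expansion has 2 partial quotients, read off in order.

[120; 2]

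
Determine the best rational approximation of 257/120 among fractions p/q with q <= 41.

15/7

Expand x = 257/120 as a continued fraction with the Euclidean algorithm:
  257 = 2*120 + 17, so a_0 = 2.
  120 = 7*17 + 1, so a_1 = 7.
  17 = 17*1 + 0, so a_2 = 17.
so x = [2; 7, 17].
Convergents (p_i = a_i*p_{i-1} + p_{i-2}, q_i = a_i*q_{i-1} + q_{i-2} with p_{-2}=0, p_{-1}=1, q_{-2}=1, q_{-1}=0), until the denominator exceeds 41:
  i=0: a_0=2, p_0 = 2*1 + 0 = 2, q_0 = 2*0 + 1 = 1.
  i=1: a_1=7, p_1 = 7*2 + 1 = 15, q_1 = 7*1 + 0 = 7.
  i=2: a_2=17, p_2 = 17*15 + 2 = 257, q_2 = 17*7 + 1 = 120.
q_2 = 120 > 41, so the last convergent with denominator <= 41 is p_1/q_1 = 15/7.
The closest fraction with denominator <= 41 is either p_1/q_1 or the intermediate fraction (k*p_1 + p_0)/(k*q_1 + q_0) with the largest k >= 1 whose denominator stays <= 41; these approach x as k grows, and every other convergent or intermediate fraction in range is farther away.
Largest k: floor((41 - q_0)/q_1) = floor((41 - 1)/7) = 5.
That gives (5*15 + 2)/(5*7 + 1) = 77/36.
Compare the errors: |x - 15/7| = |257*7 - 15*120|/(120*7) = 1/840, and |x - 77/36| = |257*36 - 77*120|/(120*36) = 12/4320.
Cross-multiplying, 1*4320 = 4320 < 10080 = 12*840, so 1/840 is smaller: the convergent 15/7 is closer to x than 77/36.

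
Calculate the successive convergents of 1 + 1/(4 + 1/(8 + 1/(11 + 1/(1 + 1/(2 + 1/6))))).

1/1, 5/4, 41/33, 456/367, 497/400, 1450/1167, 9197/7402

Using the convergent recurrence p_i = a_i*p_{i-1} + p_{i-2}, q_i = a_i*q_{i-1} + q_{i-2} with p_{-2}=0, p_{-1}=1, q_{-2}=1, q_{-1}=0:
  i=0: a_0=1, p_0 = 1*1 + 0 = 1, q_0 = 1*0 + 1 = 1.
  i=1: a_1=4, p_1 = 4*1 + 1 = 5, q_1 = 4*1 + 0 = 4.
  i=2: a_2=8, p_2 = 8*5 + 1 = 41, q_2 = 8*4 + 1 = 33.
  i=3: a_3=11, p_3 = 11*41 + 5 = 456, q_3 = 11*33 + 4 = 367.
  i=4: a_4=1, p_4 = 1*456 + 41 = 497, q_4 = 1*367 + 33 = 400.
  i=5: a_5=2, p_5 = 2*497 + 456 = 1450, q_5 = 2*400 + 367 = 1167.
  i=6: a_6=6, p_6 = 6*1450 + 497 = 9197, q_6 = 6*1167 + 400 = 7402.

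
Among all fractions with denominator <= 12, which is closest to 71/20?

39/11

Expand x = 71/20 as a continued fraction with the Euclidean algorithm:
  71 = 3*20 + 11, so a_0 = 3.
  20 = 1*11 + 9, so a_1 = 1.
  11 = 1*9 + 2, so a_2 = 1.
  9 = 4*2 + 1, so a_3 = 4.
  2 = 2*1 + 0, so a_4 = 2.
so x = [3; 1, 1, 4, 2].
Convergents (p_i = a_i*p_{i-1} + p_{i-2}, q_i = a_i*q_{i-1} + q_{i-2} with p_{-2}=0, p_{-1}=1, q_{-2}=1, q_{-1}=0), until the denominator exceeds 12:
  i=0: a_0=3, p_0 = 3*1 + 0 = 3, q_0 = 3*0 + 1 = 1.
  i=1: a_1=1, p_1 = 1*3 + 1 = 4, q_1 = 1*1 + 0 = 1.
  i=2: a_2=1, p_2 = 1*4 + 3 = 7, q_2 = 1*1 + 1 = 2.
  i=3: a_3=4, p_3 = 4*7 + 4 = 32, q_3 = 4*2 + 1 = 9.
  i=4: a_4=2, p_4 = 2*32 + 7 = 71, q_4 = 2*9 + 2 = 20.
q_4 = 20 > 12, so the last convergent with denominator <= 12 is p_3/q_3 = 32/9.
The closest fraction with denominator <= 12 is either p_3/q_3 or the intermediate fraction (k*p_3 + p_2)/(k*q_3 + q_2) with the largest k >= 1 whose denominator stays <= 12; these approach x as k grows, and every other convergent or intermediate fraction in range is farther away.
Largest k: floor((12 - q_2)/q_3) = floor((12 - 2)/9) = 1.
That gives (1*32 + 7)/(1*9 + 2) = 39/11.
Compare the errors: |x - 32/9| = |71*9 - 32*20|/(20*9) = 1/180, and |x - 39/11| = |71*11 - 39*20|/(20*11) = 1/220.
Cross-multiplying, 1*180 = 180 < 220 = 1*220, so 1/220 is smaller: the intermediate fraction 39/11 is closer to x than 32/9.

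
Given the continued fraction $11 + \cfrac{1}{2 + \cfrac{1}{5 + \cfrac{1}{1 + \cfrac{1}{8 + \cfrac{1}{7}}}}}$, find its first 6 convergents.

11/1, 23/2, 126/11, 149/13, 1318/115, 9375/818

Using the convergent recurrence p_i = a_i*p_{i-1} + p_{i-2}, q_i = a_i*q_{i-1} + q_{i-2} with p_{-2}=0, p_{-1}=1, q_{-2}=1, q_{-1}=0:
  i=0: a_0=11, p_0 = 11*1 + 0 = 11, q_0 = 11*0 + 1 = 1.
  i=1: a_1=2, p_1 = 2*11 + 1 = 23, q_1 = 2*1 + 0 = 2.
  i=2: a_2=5, p_2 = 5*23 + 11 = 126, q_2 = 5*2 + 1 = 11.
  i=3: a_3=1, p_3 = 1*126 + 23 = 149, q_3 = 1*11 + 2 = 13.
  i=4: a_4=8, p_4 = 8*149 + 126 = 1318, q_4 = 8*13 + 11 = 115.
  i=5: a_5=7, p_5 = 7*1318 + 149 = 9375, q_5 = 7*115 + 13 = 818.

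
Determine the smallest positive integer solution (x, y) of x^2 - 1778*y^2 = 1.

(x, y) = (253, 6)

First expand sqrt(1778) as a continued fraction. With x_i = (sqrt(1778) + m_i)/d_i and (m_0, d_0) = (0, 1): a_0 = floor(sqrt(1778)) = 42, since 42^2 = 1764 <= 1778 < 1849 = 43^2.
Iterate m_{i+1} = d_i*a_i - m_i, d_{i+1} = (1778 - m_{i+1}^2)/d_i, a_{i+1} = floor((a_0 + m_{i+1})/d_{i+1}):
  m_1 = 1*42 - 0 = 42, d_1 = (1778 - 42^2)/1 = 14/1 = 14, a_1 = floor((42 + 42)/14) = 6.
  m_2 = 14*6 - 42 = 42, d_2 = (1778 - 42^2)/14 = 14/14 = 1, a_2 = floor((42 + 42)/1) = 84.
  m_3 = 1*84 - 42 = 42, d_3 = (1778 - 42^2)/1 = 14/1 = 14: (m_3, d_3) = (m_1, d_1) = (42, 14), so from here the quotients repeat a_1, a_2; the period length is 2.
So sqrt(1778) = [42; (6, 84)] with period length k = 2.
k is even, so the fundamental solution of x^2 - 1778y^2 = 1 is (p_{k-1}, q_{k-1}) = (p_1, q_1); compute convergents through index 1.
Convergents (p_i = a_i*p_{i-1} + p_{i-2}, q_i = a_i*q_{i-1} + q_{i-2} with p_{-2}=0, p_{-1}=1, q_{-2}=1, q_{-1}=0):
  i=0: a_0=42, p_0 = 42*1 + 0 = 42, q_0 = 42*0 + 1 = 1.
  i=1: a_1=6, p_1 = 6*42 + 1 = 253, q_1 = 6*1 + 0 = 6.
Check: 253^2 - 1778*6^2 = 64009 - 64008 = 1, so (x, y) = (253, 6) solves the equation, and by the theorem it is the least positive solution.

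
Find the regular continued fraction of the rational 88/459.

[0; 5, 4, 1, 1, 1, 2, 2]

Run the Euclidean algorithm on 88 and 459; the successive quotients are the partial quotients a_0, a_1, ... (each step inverts the fractional part left over by the previous one):
  88 = 0*459 + 88, so a_0 = 0.
  459 = 5*88 + 19, so a_1 = 5.
  88 = 4*19 + 12, so a_2 = 4.
  19 = 1*12 + 7, so a_3 = 1.
  12 = 1*7 + 5, so a_4 = 1.
  7 = 1*5 + 2, so a_5 = 1.
  5 = 2*2 + 1, so a_6 = 2.
  2 = 2*1 + 0, so a_7 = 2.
The remainder reaches 0 after 8 divisions, so the expansion has 8 partial quotients, read off in order.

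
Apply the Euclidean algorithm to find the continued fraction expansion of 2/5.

Run the Euclidean algorithm on 2 and 5; the successive quotients are the partial quotients a_0, a_1, ... (each step inverts the fractional part left over by the previous one):
  2 = 0*5 + 2, so a_0 = 0.
  5 = 2*2 + 1, so a_1 = 2.
  2 = 2*1 + 0, so a_2 = 2.
The remainder reaches 0 after 3 divisions, so the expansion has 3 partial quotients, read off in order.

[0; 2, 2]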